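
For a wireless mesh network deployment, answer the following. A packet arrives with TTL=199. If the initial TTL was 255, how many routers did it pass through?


Given: initial TTL = 255, received TTL = 199
Hops = initial TTL - received TTL
Hops = 255 - 199 = 56

56


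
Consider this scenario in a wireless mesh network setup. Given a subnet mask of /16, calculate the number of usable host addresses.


Given: subnet mask /16
Host bits = 32 - 16 = 16
Total addresses = 2^16 = 65536
Usable hosts = 65536 - 2 (network + broadcast) = 65534

65534


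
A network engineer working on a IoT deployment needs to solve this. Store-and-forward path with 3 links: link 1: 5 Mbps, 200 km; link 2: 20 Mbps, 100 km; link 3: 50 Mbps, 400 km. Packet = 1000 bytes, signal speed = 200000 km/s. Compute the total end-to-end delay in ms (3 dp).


Packet = 1000 bytes = 8000 bits. Store-and-forward: sum (t_trans + t_prop) per link.
Link 1: t_trans = 8000/(5*10^6) s = 1.6000 ms; t_prop = 200/200000 s = 1.0000 ms; subtotal = 2.6000 ms
Link 2: t_trans = 8000/(20*10^6) s = 0.4000 ms; t_prop = 100/200000 s = 0.5000 ms; subtotal = 0.9000 ms
Link 3: t_trans = 8000/(50*10^6) s = 0.1600 ms; t_prop = 400/200000 s = 2.0000 ms; subtotal = 2.1600 ms
End-to-end = 2.6000 + 0.9000 + 2.1600 = 5.6600 ms -> 5.660 ms (3 dp)

5.660


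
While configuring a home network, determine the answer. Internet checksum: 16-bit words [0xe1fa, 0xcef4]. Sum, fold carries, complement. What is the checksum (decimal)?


Given words: [0xe1fa, 0xcef4]
Step 1: Sum all words
Raw sum = 57850 + 52980 = 110830
Step 2: Fold carry: (45294 + 1) = 45295
One's complement = ~45295 & 0xFFFF = 20240

20240


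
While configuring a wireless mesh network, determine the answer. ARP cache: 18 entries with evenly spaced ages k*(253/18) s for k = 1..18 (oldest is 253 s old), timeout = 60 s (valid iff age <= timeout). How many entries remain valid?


Ages are k * 253/18 s for k = 1..18 (spacing = 14.0556 s).
Entry k is valid iff k * 253/18 <= 60 iff k <= 18 * 60 / 253 = 4.2688
n_valid = floor(4.2688) = 4
(n_stale = 18 - 4 = 14)

4


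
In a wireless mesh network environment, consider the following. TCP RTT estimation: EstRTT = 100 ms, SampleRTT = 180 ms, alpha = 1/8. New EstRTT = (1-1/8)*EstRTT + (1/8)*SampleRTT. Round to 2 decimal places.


Given: EstRTT = 100 ms, SampleRTT = 180 ms, alpha = 1/8
New EstRTT = (1 - alpha) * EstRTT + alpha * SampleRTT
(7/8) * 100 = 87.5
(1/8) * 180 = 22.5
New EstRTT = 87.5 + 22.5 = 110 ms -> 110.00 ms (2 dp)

110.00


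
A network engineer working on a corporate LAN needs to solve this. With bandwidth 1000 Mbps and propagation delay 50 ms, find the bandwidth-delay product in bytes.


Given: bandwidth = 1000 Mbps, delay = 50 ms
BDP in bits = 1000 * 10^6 * 50 / 1000
BDP in bits = 50000000
BDP in bytes = 50000000 / 8 = 6250000

6250000


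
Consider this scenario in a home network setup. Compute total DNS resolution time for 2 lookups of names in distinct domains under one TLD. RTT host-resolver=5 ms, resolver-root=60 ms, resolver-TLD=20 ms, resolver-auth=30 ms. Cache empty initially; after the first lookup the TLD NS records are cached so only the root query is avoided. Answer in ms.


Lookup 1 (cold cache): local + root + TLD + auth = 5 + 60 + 20 + 30 = 115 ms
Lookups 2..2 (TLD NS cached -> skip root; new domain -> still ask TLD and auth): local + TLD + auth = 5 + 20 + 30 = 55 ms each
Remaining 1 lookups: 1 * 55 = 55 ms
Total = 115 + 55 = 170 ms

170


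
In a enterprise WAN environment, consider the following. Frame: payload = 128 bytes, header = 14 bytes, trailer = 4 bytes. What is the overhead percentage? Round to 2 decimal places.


Given: payload = 128 B, header = 14 B, trailer = 4 B
Overhead bytes = header + trailer = 14 + 4 = 18
Total frame = payload + overhead = 128 + 18 = 146
Overhead % = 18 / 146 * 100 = 12.3288% -> 12.33% (2 dp)

12.33


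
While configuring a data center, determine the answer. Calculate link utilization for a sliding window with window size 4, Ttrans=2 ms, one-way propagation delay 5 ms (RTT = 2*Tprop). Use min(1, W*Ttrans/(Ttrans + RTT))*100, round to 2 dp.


Given: W = 4, Ttrans = 2 ms, RTT = 10 ms (= 2 * Tprop, Tprop = 5 ms)
Cycle time = Ttrans + RTT = 2 + 10 = 12 ms (first packet sent until its ACK returns)
W * Ttrans = 4 * 2 = 8 ms of sending per cycle
W * Ttrans / (Ttrans + RTT) = 8 / 12 = 0.666667
U = min(1, 0.666667) = 0.666667
U% = 66.67%

66.67


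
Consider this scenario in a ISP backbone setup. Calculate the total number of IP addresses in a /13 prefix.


Given: CIDR prefix /13
Host bits = 32 - 13 = 19
Total addresses = 2^19 = 524288

524288


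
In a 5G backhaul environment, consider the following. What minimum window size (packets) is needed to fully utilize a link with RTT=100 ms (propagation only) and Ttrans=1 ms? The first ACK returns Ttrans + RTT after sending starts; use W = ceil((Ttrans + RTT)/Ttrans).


Given: Ttrans = 1 ms, RTT = 100 ms (= 2 * Tprop, Tprop = 50 ms)
Time until first ACK returns = Ttrans + RTT = 1 + 100 = 101 ms
Need W * Ttrans >= Ttrans + RTT  ->  W >= (Ttrans + RTT) / Ttrans
(Ttrans + RTT) / Ttrans = 101 / 1 = 101
W_min = ceil(101) = 101

101


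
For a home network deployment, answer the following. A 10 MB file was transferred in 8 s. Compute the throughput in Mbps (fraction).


Given: file = 10 MB, time = 8 s
File in Mb = 10 * 8 = 80 Mb
Throughput = 80 / 8 Mbps
Throughput = 10 Mbps

10


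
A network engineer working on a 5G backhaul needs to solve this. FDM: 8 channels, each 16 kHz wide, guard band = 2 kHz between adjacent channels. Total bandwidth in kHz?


Given: 8 channels, 16 kHz each, guard = 2 kHz
Channel bandwidth = 8 * 16 = 128 kHz
Guard bands = 7 gaps * 2 kHz = 14 kHz
Total = 128 + 14 = 142 kHz

142


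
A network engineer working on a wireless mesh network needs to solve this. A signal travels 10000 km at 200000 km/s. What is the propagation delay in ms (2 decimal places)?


Given: distance = 10000 km, speed = 200000 km/s
Delay = distance / speed = 10000 / 200000 seconds
Delay in ms = 10000 * 1000 / 200000
Delay = 50.0000 ms
Rounded to 2 dp = 50.00 ms

50.00


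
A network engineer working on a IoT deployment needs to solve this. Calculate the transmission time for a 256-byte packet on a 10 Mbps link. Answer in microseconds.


Given: packet = 256 bytes, bandwidth = 10 Mbps
Packet in bits = 256 * 8 = 2048 bits
Bandwidth = 10 * 10^6 = 10000000 bps
Time = 2048 / 10000000 seconds
Time in us = 2048 * 10^6 / 10000000 = 204.8

204.8


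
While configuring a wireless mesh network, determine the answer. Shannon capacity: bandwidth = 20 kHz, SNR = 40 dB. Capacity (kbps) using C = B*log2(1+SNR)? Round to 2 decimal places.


Given: B = 20 kHz, SNR = 40 dB
SNR linear = 10^(40/10) = 10000
1 + SNR = 10001
log2(10001) = 13.2878566418
C = 20 * 1000 * 13.2878566418 = 265757.1328 bps
C = 265.757133 kbps -> 265.76 kbps (2 dp)

265.76


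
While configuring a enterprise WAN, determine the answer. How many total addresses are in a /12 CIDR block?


Given: CIDR prefix /12
Host bits = 32 - 12 = 20
Total addresses = 2^20 = 1048576

1048576


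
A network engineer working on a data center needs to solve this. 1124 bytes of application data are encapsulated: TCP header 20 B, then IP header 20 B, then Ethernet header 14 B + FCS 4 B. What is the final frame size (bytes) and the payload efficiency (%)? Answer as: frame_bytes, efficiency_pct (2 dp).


TCP segment = 1124 + 20 = 1144 B
IP packet = 1144 + 20 = 1164 B
Ethernet frame = 1164 + 14 + 4 = 1182 B
Efficiency = app / frame = 1124 / 1182 = 0.950931 = 95.0931% -> 95.09% (2 dp)

1182, 95.09


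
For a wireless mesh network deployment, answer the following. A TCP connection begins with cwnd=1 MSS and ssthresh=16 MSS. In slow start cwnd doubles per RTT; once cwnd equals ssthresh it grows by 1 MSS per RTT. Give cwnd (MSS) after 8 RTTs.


RTT 0: cwnd = 1 MSS (initial)
RTT 1: cwnd = 2 MSS (slow start, doubled)
RTT 2: cwnd = 4 MSS (slow start, doubled)
RTT 3: cwnd = 8 MSS (slow start, doubled)
RTT 4: cwnd = 16 MSS (slow start, doubled)
RTT 5: cwnd = 17 MSS (congestion avoidance, +1)
RTT 6: cwnd = 18 MSS (congestion avoidance, +1)
RTT 7: cwnd = 19 MSS (congestion avoidance, +1)
RTT 8: cwnd = 20 MSS (congestion avoidance, +1)

20


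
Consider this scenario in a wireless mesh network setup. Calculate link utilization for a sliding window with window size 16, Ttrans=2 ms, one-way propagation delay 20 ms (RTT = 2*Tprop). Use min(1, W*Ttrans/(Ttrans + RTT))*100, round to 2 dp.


Given: W = 16, Ttrans = 2 ms, RTT = 40 ms (= 2 * Tprop, Tprop = 20 ms)
Cycle time = Ttrans + RTT = 2 + 40 = 42 ms (first packet sent until its ACK returns)
W * Ttrans = 16 * 2 = 32 ms of sending per cycle
W * Ttrans / (Ttrans + RTT) = 32 / 42 = 0.761905
U = min(1, 0.761905) = 0.761905
U% = 76.19%

76.19


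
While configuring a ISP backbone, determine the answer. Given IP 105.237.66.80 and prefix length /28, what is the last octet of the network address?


Given: IP = 105.237.66.80, prefix = /28
Subnet mask = 255.255.255.240
Last octet of IP: 80
Last octet of mask: 240
Network last octet = 80 AND 240 = 80

80


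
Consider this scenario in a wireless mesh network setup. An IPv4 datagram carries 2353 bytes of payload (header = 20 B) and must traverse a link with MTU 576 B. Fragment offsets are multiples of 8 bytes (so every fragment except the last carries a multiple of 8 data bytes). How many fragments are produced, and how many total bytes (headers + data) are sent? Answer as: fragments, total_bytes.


Max data per non-final fragment = floor((MTU - header)/8)*8 = floor((576 - 20)/8)*8 = floor(556/8)*8 = 552 B
Final fragment needs no 8-byte alignment: it can carry up to MTU - header = 556 B
Non-final fragments needed = ceil((payload - 556) / 552) = ceil(1797/552) = ceil(3.2554) = 4
Number of fragments = 4 + 1 = 5
Fragment sizes (data): 4 * 552 B + 145 B (last, 145 <= 556 OK)
Total bytes sent = payload + n_frags * header = 2353 + 5*20 = 2353 + 100 = 2453 B

5, 2453


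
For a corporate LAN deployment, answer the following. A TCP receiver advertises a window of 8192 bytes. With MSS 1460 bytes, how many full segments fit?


Given: RWND = 8192 bytes, MSS = 1460 bytes
Full segments = floor(RWND / MSS)
Full segments = floor(8192 / 1460)
Full segments = floor(5.611) = 5

5


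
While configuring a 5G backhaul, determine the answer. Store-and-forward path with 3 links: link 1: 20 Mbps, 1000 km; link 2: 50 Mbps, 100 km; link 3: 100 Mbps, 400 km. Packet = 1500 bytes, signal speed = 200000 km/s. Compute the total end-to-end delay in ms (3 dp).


Packet = 1500 bytes = 12000 bits. Store-and-forward: sum (t_trans + t_prop) per link.
Link 1: t_trans = 12000/(20*10^6) s = 0.6000 ms; t_prop = 1000/200000 s = 5.0000 ms; subtotal = 5.6000 ms
Link 2: t_trans = 12000/(50*10^6) s = 0.2400 ms; t_prop = 100/200000 s = 0.5000 ms; subtotal = 0.7400 ms
Link 3: t_trans = 12000/(100*10^6) s = 0.1200 ms; t_prop = 400/200000 s = 2.0000 ms; subtotal = 2.1200 ms
End-to-end = 5.6000 + 0.7400 + 2.1200 = 8.4600 ms -> 8.460 ms (3 dp)

8.460


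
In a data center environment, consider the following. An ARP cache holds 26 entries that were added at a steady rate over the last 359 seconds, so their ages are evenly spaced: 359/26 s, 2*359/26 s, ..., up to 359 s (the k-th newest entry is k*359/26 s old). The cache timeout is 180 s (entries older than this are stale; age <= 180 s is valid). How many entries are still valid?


Ages are k * 359/26 s for k = 1..26 (spacing = 13.8077 s).
Entry k is valid iff k * 359/26 <= 180 iff k <= 26 * 180 / 359 = 13.0362
n_valid = floor(13.0362) = 13
(n_stale = 26 - 13 = 13)

13


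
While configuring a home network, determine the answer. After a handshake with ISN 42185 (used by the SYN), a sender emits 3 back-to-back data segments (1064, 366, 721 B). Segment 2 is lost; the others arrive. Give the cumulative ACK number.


SYN uses sequence number 42185; first data byte = ISN + 1 = 42186.
Segment 1: SEQ = 42186, len = 1064 B, covers [42186, 43249]
Segment 2: SEQ = 43250, len = 366 B, covers [43250, 43615] [LOST]
Segment 3: SEQ = 43616, len = 721 B, covers [43616, 44336]
In-order data received: bytes [42186, 43249] (segments 1..1).
Segment 2 missing -> gap begins at byte 43250; later segments buffered out of order.
Cumulative ACK = next expected in-order byte = 42186 + 1064 = 43250

43250


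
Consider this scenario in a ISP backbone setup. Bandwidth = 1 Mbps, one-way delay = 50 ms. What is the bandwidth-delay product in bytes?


Given: bandwidth = 1 Mbps, delay = 50 ms
BDP in bits = 1 * 10^6 * 50 / 1000
BDP in bits = 50000
BDP in bytes = 50000 / 8 = 6250

6250


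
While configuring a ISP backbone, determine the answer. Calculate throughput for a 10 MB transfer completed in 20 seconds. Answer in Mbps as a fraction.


Given: file = 10 MB, time = 20 s
File in Mb = 10 * 8 = 80 Mb
Throughput = 80 / 20 Mbps
Throughput = 4 Mbps

4


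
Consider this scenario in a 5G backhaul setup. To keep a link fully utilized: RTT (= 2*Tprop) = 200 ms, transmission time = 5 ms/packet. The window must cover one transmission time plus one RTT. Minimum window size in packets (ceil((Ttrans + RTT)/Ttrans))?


Given: Ttrans = 5 ms, RTT = 200 ms (= 2 * Tprop, Tprop = 100 ms)
Time until first ACK returns = Ttrans + RTT = 5 + 200 = 205 ms
Need W * Ttrans >= Ttrans + RTT  ->  W >= (Ttrans + RTT) / Ttrans
(Ttrans + RTT) / Ttrans = 205 / 5 = 41
W_min = ceil(41) = 41

41


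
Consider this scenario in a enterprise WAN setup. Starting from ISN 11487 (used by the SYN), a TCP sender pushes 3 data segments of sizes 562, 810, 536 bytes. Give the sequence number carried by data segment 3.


The SYN occupies sequence number ISN = 11487, so the first data byte is ISN + 1 = 11488.
SEQ of data segment i = (ISN + 1) + sum of payload sizes of segments 1..i-1.
Segment 1: SEQ = 11488, payload = 562 bytes
Segment 2: SEQ = 12050, payload = 810 bytes
Segment 3: SEQ = 12860, payload = 536 bytes
SEQ of segment 3 = 11488 + 562 + 810 = 12860

12860


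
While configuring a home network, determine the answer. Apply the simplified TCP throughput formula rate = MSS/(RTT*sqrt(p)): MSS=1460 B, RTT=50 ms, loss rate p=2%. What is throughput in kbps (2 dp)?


Given: MSS = 1460 bytes, RTT = 50 ms, loss = 2%
RTT in seconds = 50 / 1000 = 0.05
Loss rate = 2% = 0.02
sqrt(loss) = sqrt(0.02) = 0.141421356237
Throughput (bytes/s) = 1460 / (0.05 * 0.141421356237) = 206475.1801
Throughput (kbps) = 206475.1801 * 8 / 1000 = 1651.801441 -> 1651.80 kbps (2 dp)

1651.80


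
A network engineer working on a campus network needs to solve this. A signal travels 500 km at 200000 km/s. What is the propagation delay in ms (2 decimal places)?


Given: distance = 500 km, speed = 200000 km/s
Delay = distance / speed = 500 / 200000 seconds
Delay in ms = 500 * 1000 / 200000
Delay = 2.5000 ms
Rounded to 2 dp = 2.50 ms

2.50


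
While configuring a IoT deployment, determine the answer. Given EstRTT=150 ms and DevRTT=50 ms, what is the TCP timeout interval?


Given: EstRTT = 150 ms, DevRTT = 50 ms
Timeout = EstRTT + 4 * DevRTT
4 * DevRTT = 4 * 50 = 200
Timeout = 150 + 200 = 350 ms

350


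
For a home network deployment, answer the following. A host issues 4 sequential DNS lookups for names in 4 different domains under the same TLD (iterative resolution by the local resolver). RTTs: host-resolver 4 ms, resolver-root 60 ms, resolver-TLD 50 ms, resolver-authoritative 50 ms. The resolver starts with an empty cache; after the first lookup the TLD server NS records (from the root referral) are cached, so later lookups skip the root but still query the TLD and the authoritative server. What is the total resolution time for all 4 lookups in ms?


Lookup 1 (cold cache): local + root + TLD + auth = 4 + 60 + 50 + 50 = 164 ms
Lookups 2..4 (TLD NS cached -> skip root; new domain -> still ask TLD and auth): local + TLD + auth = 4 + 50 + 50 = 104 ms each
Remaining 3 lookups: 3 * 104 = 312 ms
Total = 164 + 312 = 476 ms

476


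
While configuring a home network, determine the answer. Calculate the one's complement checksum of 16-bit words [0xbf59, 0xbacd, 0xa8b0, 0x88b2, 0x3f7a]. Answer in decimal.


Given words: [0xbf59, 0xbacd, 0xa8b0, 0x88b2, 0x3f7a]
Step 1: Sum all words
Raw sum = 48985 + 47821 + 43184 + 34994 + 16250 = 191234
Step 2: Fold carry: (60162 + 2) = 60164
One's complement = ~60164 & 0xFFFF = 5371

5371


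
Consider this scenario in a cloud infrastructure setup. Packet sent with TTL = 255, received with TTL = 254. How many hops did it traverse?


Given: initial TTL = 255, received TTL = 254
Hops = initial TTL - received TTL
Hops = 255 - 254 = 1

1


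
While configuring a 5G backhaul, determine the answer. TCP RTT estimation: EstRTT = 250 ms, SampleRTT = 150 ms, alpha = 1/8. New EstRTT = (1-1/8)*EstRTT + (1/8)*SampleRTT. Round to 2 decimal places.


Given: EstRTT = 250 ms, SampleRTT = 150 ms, alpha = 1/8
New EstRTT = (1 - alpha) * EstRTT + alpha * SampleRTT
(7/8) * 250 = 218.75
(1/8) * 150 = 18.75
New EstRTT = 218.75 + 18.75 = 237.5 ms -> 237.50 ms (2 dp)

237.50


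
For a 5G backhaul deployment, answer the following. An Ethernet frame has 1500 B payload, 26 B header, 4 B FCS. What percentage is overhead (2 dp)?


Given: payload = 1500 B, header = 26 B, trailer = 4 B
Overhead bytes = header + trailer = 26 + 4 = 30
Total frame = payload + overhead = 1500 + 30 = 1530
Overhead % = 30 / 1530 * 100 = 1.9608% -> 1.96% (2 dp)

1.96


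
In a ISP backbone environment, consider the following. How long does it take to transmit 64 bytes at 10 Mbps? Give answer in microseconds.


Given: packet = 64 bytes, bandwidth = 10 Mbps
Packet in bits = 64 * 8 = 512 bits
Bandwidth = 10 * 10^6 = 10000000 bps
Time = 512 / 10000000 seconds
Time in us = 512 * 10^6 / 10000000 = 51.2

51.2


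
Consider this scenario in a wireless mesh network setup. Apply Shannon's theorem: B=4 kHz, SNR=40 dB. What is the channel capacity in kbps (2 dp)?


Given: B = 4 kHz, SNR = 40 dB
SNR linear = 10^(40/10) = 10000
1 + SNR = 10001
log2(10001) = 13.2878566418
C = 4 * 1000 * 13.2878566418 = 53151.4266 bps
C = 53.151427 kbps -> 53.15 kbps (2 dp)

53.15


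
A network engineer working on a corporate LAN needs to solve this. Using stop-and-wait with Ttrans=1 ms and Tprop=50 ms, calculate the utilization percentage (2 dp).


Given: Ttrans = 1 ms, Tprop = 50 ms
RTT = 2 * Tprop = 2 * 50 = 100 ms
U = Ttrans / (Ttrans + RTT)
U = 1 / (1 + 100)
U = 1 / 101 = 0.009901
U% = 0.99%

0.99


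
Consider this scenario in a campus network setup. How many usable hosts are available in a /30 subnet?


Given: subnet mask /30
Host bits = 32 - 30 = 2
Total addresses = 2^2 = 4
Usable hosts = 4 - 2 (network + broadcast) = 2

2


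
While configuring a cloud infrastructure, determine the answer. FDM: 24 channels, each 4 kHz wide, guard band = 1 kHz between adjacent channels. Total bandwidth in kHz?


Given: 24 channels, 4 kHz each, guard = 1 kHz
Channel bandwidth = 24 * 4 = 96 kHz
Guard bands = 23 gaps * 1 kHz = 23 kHz
Total = 96 + 23 = 119 kHz

119


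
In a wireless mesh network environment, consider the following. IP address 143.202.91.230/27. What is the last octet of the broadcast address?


Given: IP = 143.202.91.230, prefix = /27
Host bits = 32 - 27 = 5
Network last octet = 230 AND mask = 224
Host part size = 2^5 - 1 = 31
Broadcast last octet = 224 OR 31 = 255

255


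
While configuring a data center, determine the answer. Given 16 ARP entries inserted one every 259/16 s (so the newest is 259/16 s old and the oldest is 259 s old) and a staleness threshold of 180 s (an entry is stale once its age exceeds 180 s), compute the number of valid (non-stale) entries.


Ages are k * 259/16 s for k = 1..16 (spacing = 16.1875 s).
Entry k is valid iff k * 259/16 <= 180 iff k <= 16 * 180 / 259 = 11.1197
n_valid = floor(11.1197) = 11
(n_stale = 16 - 11 = 5)

11


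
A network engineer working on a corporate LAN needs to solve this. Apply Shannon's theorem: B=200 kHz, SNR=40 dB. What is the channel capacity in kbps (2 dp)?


Given: B = 200 kHz, SNR = 40 dB
SNR linear = 10^(40/10) = 10000
1 + SNR = 10001
log2(10001) = 13.2878566418
C = 200 * 1000 * 13.2878566418 = 2657571.3284 bps
C = 2657.571328 kbps -> 2657.57 kbps (2 dp)

2657.57


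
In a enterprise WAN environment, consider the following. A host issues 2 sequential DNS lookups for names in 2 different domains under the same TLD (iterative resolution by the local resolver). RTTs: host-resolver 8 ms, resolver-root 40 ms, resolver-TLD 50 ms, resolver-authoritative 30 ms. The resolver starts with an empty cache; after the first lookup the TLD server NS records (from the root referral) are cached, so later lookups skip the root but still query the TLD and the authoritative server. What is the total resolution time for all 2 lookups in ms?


Lookup 1 (cold cache): local + root + TLD + auth = 8 + 40 + 50 + 30 = 128 ms
Lookups 2..2 (TLD NS cached -> skip root; new domain -> still ask TLD and auth): local + TLD + auth = 8 + 50 + 30 = 88 ms each
Remaining 1 lookups: 1 * 88 = 88 ms
Total = 128 + 88 = 216 ms

216


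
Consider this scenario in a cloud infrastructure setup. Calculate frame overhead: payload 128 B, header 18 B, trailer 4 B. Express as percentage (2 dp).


Given: payload = 128 B, header = 18 B, trailer = 4 B
Overhead bytes = header + trailer = 18 + 4 = 22
Total frame = payload + overhead = 128 + 22 = 150
Overhead % = 22 / 150 * 100 = 14.6667% -> 14.67% (2 dp)

14.67


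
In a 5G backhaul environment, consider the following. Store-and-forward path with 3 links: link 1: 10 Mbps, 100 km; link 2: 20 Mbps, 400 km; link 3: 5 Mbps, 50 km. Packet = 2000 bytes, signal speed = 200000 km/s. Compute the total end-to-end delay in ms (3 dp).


Packet = 2000 bytes = 16000 bits. Store-and-forward: sum (t_trans + t_prop) per link.
Link 1: t_trans = 16000/(10*10^6) s = 1.6000 ms; t_prop = 100/200000 s = 0.5000 ms; subtotal = 2.1000 ms
Link 2: t_trans = 16000/(20*10^6) s = 0.8000 ms; t_prop = 400/200000 s = 2.0000 ms; subtotal = 2.8000 ms
Link 3: t_trans = 16000/(5*10^6) s = 3.2000 ms; t_prop = 50/200000 s = 0.2500 ms; subtotal = 3.4500 ms
End-to-end = 2.1000 + 2.8000 + 3.4500 = 8.3500 ms -> 8.350 ms (3 dp)

8.350


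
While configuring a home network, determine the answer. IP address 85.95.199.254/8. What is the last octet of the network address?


Given: IP = 85.95.199.254, prefix = /8
Subnet mask = 255.0.0.0
Last octet of IP: 254
Last octet of mask: 0
Network last octet = 254 AND 0 = 0

0


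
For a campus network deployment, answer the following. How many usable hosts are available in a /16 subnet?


Given: subnet mask /16
Host bits = 32 - 16 = 16
Total addresses = 2^16 = 65536
Usable hosts = 65536 - 2 (network + broadcast) = 65534

65534


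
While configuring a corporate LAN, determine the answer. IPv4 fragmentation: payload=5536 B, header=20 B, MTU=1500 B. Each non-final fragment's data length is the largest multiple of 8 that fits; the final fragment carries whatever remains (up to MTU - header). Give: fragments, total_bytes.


Max data per non-final fragment = floor((MTU - header)/8)*8 = floor((1500 - 20)/8)*8 = floor(1480/8)*8 = 1480 B
Final fragment needs no 8-byte alignment: it can carry up to MTU - header = 1480 B
Non-final fragments needed = ceil((payload - 1480) / 1480) = ceil(4056/1480) = ceil(2.7405) = 3
Number of fragments = 3 + 1 = 4
Fragment sizes (data): 3 * 1480 B + 1096 B (last, 1096 <= 1480 OK)
Total bytes sent = payload + n_frags * header = 5536 + 4*20 = 5536 + 80 = 5616 B

4, 5616


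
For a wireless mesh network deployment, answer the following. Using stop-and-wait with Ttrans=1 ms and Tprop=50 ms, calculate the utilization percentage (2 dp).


Given: Ttrans = 1 ms, Tprop = 50 ms
RTT = 2 * Tprop = 2 * 50 = 100 ms
U = Ttrans / (Ttrans + RTT)
U = 1 / (1 + 100)
U = 1 / 101 = 0.009901
U% = 0.99%

0.99


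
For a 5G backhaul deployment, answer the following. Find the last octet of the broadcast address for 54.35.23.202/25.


Given: IP = 54.35.23.202, prefix = /25
Host bits = 32 - 25 = 7
Network last octet = 202 AND mask = 128
Host part size = 2^7 - 1 = 127
Broadcast last octet = 128 OR 127 = 255

255


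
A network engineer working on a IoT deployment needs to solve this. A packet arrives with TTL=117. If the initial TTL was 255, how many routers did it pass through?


Given: initial TTL = 255, received TTL = 117
Hops = initial TTL - received TTL
Hops = 255 - 117 = 138

138


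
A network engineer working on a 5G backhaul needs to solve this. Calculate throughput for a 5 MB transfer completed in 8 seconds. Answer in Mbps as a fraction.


Given: file = 5 MB, time = 8 s
File in Mb = 5 * 8 = 40 Mb
Throughput = 40 / 8 Mbps
Throughput = 5 Mbps

5


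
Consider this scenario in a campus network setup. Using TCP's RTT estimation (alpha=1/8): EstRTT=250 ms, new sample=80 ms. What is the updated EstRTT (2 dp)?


Given: EstRTT = 250 ms, SampleRTT = 80 ms, alpha = 1/8
New EstRTT = (1 - alpha) * EstRTT + alpha * SampleRTT
(7/8) * 250 = 218.75
(1/8) * 80 = 10
New EstRTT = 218.75 + 10 = 228.75 ms -> 228.75 ms (2 dp)

228.75


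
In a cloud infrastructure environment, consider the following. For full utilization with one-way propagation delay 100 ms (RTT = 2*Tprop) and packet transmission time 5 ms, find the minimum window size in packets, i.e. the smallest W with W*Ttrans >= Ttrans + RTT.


Given: Ttrans = 5 ms, RTT = 200 ms (= 2 * Tprop, Tprop = 100 ms)
Time until first ACK returns = Ttrans + RTT = 5 + 200 = 205 ms
Need W * Ttrans >= Ttrans + RTT  ->  W >= (Ttrans + RTT) / Ttrans
(Ttrans + RTT) / Ttrans = 205 / 5 = 41
W_min = ceil(41) = 41

41


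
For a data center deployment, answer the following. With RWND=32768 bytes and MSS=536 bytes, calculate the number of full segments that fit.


Given: RWND = 32768 bytes, MSS = 536 bytes
Full segments = floor(RWND / MSS)
Full segments = floor(32768 / 536)
Full segments = floor(61.1343) = 61

61


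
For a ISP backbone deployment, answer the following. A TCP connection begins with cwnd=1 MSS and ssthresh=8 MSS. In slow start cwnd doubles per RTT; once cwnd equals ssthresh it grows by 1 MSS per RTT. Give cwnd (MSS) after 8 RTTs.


RTT 0: cwnd = 1 MSS (initial)
RTT 1: cwnd = 2 MSS (slow start, doubled)
RTT 2: cwnd = 4 MSS (slow start, doubled)
RTT 3: cwnd = 8 MSS (slow start, doubled)
RTT 4: cwnd = 9 MSS (congestion avoidance, +1)
RTT 5: cwnd = 10 MSS (congestion avoidance, +1)
RTT 6: cwnd = 11 MSS (congestion avoidance, +1)
RTT 7: cwnd = 12 MSS (congestion avoidance, +1)
RTT 8: cwnd = 13 MSS (congestion avoidance, +1)

13


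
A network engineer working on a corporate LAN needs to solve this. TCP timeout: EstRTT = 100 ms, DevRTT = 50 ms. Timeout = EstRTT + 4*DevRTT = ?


Given: EstRTT = 100 ms, DevRTT = 50 ms
Timeout = EstRTT + 4 * DevRTT
4 * DevRTT = 4 * 50 = 200
Timeout = 100 + 200 = 300 ms

300


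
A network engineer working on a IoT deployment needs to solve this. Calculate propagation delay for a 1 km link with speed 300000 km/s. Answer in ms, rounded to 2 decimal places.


Given: distance = 1 km, speed = 300000 km/s
Delay = distance / speed = 1 / 300000 seconds
Delay in ms = 1 * 1000 / 300000
Delay = 0.0033 ms
Rounded to 2 dp = 0.00 ms

0.00


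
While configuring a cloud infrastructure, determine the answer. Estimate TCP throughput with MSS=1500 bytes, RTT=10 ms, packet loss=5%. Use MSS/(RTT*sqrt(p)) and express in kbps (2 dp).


Given: MSS = 1500 bytes, RTT = 10 ms, loss = 5%
RTT in seconds = 10 / 1000 = 0.01
Loss rate = 5% = 0.05
sqrt(loss) = sqrt(0.05) = 0.223606797750
Throughput (bytes/s) = 1500 / (0.01 * 0.223606797750) = 670820.3932
Throughput (kbps) = 670820.3932 * 8 / 1000 = 5366.563146 -> 5366.56 kbps (2 dp)

5366.56


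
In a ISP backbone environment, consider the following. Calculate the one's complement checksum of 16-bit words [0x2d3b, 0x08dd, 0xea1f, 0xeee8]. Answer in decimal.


Given words: [0x2d3b, 0x08dd, 0xea1f, 0xeee8]
Step 1: Sum all words
Raw sum = 11579 + 2269 + 59935 + 61160 = 134943
Step 2: Fold carry: (3871 + 2) = 3873
One's complement = ~3873 & 0xFFFF = 61662

61662


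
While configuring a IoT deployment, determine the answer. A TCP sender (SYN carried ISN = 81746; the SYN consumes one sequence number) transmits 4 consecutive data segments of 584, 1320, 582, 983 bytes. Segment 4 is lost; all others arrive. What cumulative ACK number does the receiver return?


SYN uses sequence number 81746; first data byte = ISN + 1 = 81747.
Segment 1: SEQ = 81747, len = 584 B, covers [81747, 82330]
Segment 2: SEQ = 82331, len = 1320 B, covers [82331, 83650]
Segment 3: SEQ = 83651, len = 582 B, covers [83651, 84232]
Segment 4: SEQ = 84233, len = 983 B, covers [84233, 85215] [LOST]
In-order data received: bytes [81747, 84232] (segments 1..3).
Segment 4 missing -> gap begins at byte 84233.
Cumulative ACK = next expected in-order byte = 81747 + 584 + 1320 + 582 = 84233

84233


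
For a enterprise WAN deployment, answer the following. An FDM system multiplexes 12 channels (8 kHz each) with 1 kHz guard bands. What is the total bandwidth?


Given: 12 channels, 8 kHz each, guard = 1 kHz
Channel bandwidth = 12 * 8 = 96 kHz
Guard bands = 11 gaps * 1 kHz = 11 kHz
Total = 96 + 11 = 107 kHz

107


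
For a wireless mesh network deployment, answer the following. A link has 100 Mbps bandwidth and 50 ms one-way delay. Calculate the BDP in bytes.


Given: bandwidth = 100 Mbps, delay = 50 ms
BDP in bits = 100 * 10^6 * 50 / 1000
BDP in bits = 5000000
BDP in bytes = 5000000 / 8 = 625000

625000


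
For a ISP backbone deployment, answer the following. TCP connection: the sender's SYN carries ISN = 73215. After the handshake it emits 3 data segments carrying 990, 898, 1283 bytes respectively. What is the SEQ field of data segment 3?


The SYN occupies sequence number ISN = 73215, so the first data byte is ISN + 1 = 73216.
SEQ of data segment i = (ISN + 1) + sum of payload sizes of segments 1..i-1.
Segment 1: SEQ = 73216, payload = 990 bytes
Segment 2: SEQ = 74206, payload = 898 bytes
Segment 3: SEQ = 75104, payload = 1283 bytes
SEQ of segment 3 = 73216 + 990 + 898 = 75104

75104


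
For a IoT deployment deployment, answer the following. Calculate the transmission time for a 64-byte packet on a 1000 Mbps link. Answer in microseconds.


Given: packet = 64 bytes, bandwidth = 1000 Mbps
Packet in bits = 64 * 8 = 512 bits
Bandwidth = 1000 * 10^6 = 1000000000 bps
Time = 512 / 1000000000 seconds
Time in us = 512 * 10^6 / 1000000000 = 0.512

0.512


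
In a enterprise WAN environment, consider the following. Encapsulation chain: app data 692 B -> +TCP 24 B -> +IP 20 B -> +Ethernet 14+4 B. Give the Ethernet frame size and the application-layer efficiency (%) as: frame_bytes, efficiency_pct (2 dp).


TCP segment = 692 + 24 = 716 B
IP packet = 716 + 20 = 736 B
Ethernet frame = 736 + 14 + 4 = 754 B
Efficiency = app / frame = 692 / 754 = 0.917772 = 91.7772% -> 91.78% (2 dp)

754, 91.78


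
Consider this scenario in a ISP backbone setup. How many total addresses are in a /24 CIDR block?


Given: CIDR prefix /24
Host bits = 32 - 24 = 8
Total addresses = 2^8 = 256

256


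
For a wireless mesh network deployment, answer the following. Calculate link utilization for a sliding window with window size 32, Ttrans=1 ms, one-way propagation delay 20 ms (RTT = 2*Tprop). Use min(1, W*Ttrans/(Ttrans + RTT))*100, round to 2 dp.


Given: W = 32, Ttrans = 1 ms, RTT = 40 ms (= 2 * Tprop, Tprop = 20 ms)
Cycle time = Ttrans + RTT = 1 + 40 = 41 ms (first packet sent until its ACK returns)
W * Ttrans = 32 * 1 = 32 ms of sending per cycle
W * Ttrans / (Ttrans + RTT) = 32 / 41 = 0.780488
U = min(1, 0.780488) = 0.780488
U% = 78.05%

78.05


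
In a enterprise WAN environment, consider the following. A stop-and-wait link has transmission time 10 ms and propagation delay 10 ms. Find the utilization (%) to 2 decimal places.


Given: Ttrans = 10 ms, Tprop = 10 ms
RTT = 2 * Tprop = 2 * 10 = 20 ms
U = Ttrans / (Ttrans + RTT)
U = 10 / (10 + 20)
U = 10 / 30 = 0.333333
U% = 33.33%

33.33


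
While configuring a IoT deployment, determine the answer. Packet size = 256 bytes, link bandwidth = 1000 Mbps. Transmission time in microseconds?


Given: packet = 256 bytes, bandwidth = 1000 Mbps
Packet in bits = 256 * 8 = 2048 bits
Bandwidth = 1000 * 10^6 = 1000000000 bps
Time = 2048 / 1000000000 seconds
Time in us = 2048 * 10^6 / 1000000000 = 2.048

2.048


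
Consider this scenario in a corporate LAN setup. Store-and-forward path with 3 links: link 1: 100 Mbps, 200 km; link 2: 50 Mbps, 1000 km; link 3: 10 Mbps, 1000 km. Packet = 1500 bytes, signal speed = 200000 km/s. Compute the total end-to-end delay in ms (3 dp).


Packet = 1500 bytes = 12000 bits. Store-and-forward: sum (t_trans + t_prop) per link.
Link 1: t_trans = 12000/(100*10^6) s = 0.1200 ms; t_prop = 200/200000 s = 1.0000 ms; subtotal = 1.1200 ms
Link 2: t_trans = 12000/(50*10^6) s = 0.2400 ms; t_prop = 1000/200000 s = 5.0000 ms; subtotal = 5.2400 ms
Link 3: t_trans = 12000/(10*10^6) s = 1.2000 ms; t_prop = 1000/200000 s = 5.0000 ms; subtotal = 6.2000 ms
End-to-end = 1.1200 + 5.2400 + 6.2000 = 12.5600 ms -> 12.560 ms (3 dp)

12.560


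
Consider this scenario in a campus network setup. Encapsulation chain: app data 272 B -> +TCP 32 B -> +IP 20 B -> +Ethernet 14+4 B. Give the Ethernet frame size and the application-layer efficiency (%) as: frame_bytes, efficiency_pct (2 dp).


TCP segment = 272 + 32 = 304 B
IP packet = 304 + 20 = 324 B
Ethernet frame = 324 + 14 + 4 = 342 B
Efficiency = app / frame = 272 / 342 = 0.795322 = 79.5322% -> 79.53% (2 dp)

342, 79.53


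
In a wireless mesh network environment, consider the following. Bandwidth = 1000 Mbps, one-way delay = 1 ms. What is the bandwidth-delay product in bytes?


Given: bandwidth = 1000 Mbps, delay = 1 ms
BDP in bits = 1000 * 10^6 * 1 / 1000
BDP in bits = 1000000
BDP in bytes = 1000000 / 8 = 125000

125000


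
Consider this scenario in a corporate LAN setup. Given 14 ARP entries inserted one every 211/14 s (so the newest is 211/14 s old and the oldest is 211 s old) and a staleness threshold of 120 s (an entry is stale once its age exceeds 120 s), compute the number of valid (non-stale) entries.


Ages are k * 211/14 s for k = 1..14 (spacing = 15.0714 s).
Entry k is valid iff k * 211/14 <= 120 iff k <= 14 * 120 / 211 = 7.9621
n_valid = floor(7.9621) = 7
(n_stale = 14 - 7 = 7)

7


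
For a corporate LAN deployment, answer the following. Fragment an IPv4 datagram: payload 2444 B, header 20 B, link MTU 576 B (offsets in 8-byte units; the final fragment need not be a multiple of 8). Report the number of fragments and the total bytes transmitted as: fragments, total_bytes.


Max data per non-final fragment = floor((MTU - header)/8)*8 = floor((576 - 20)/8)*8 = floor(556/8)*8 = 552 B
Final fragment needs no 8-byte alignment: it can carry up to MTU - header = 556 B
Non-final fragments needed = ceil((payload - 556) / 552) = ceil(1888/552) = ceil(3.4203) = 4
Number of fragments = 4 + 1 = 5
Fragment sizes (data): 4 * 552 B + 236 B (last, 236 <= 556 OK)
Total bytes sent = payload + n_frags * header = 2444 + 5*20 = 2444 + 100 = 2544 B

5, 2544


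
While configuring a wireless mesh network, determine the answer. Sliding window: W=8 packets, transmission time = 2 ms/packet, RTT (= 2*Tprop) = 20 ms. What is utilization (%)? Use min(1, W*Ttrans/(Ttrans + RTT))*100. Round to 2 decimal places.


Given: W = 8, Ttrans = 2 ms, RTT = 20 ms (= 2 * Tprop, Tprop = 10 ms)
Cycle time = Ttrans + RTT = 2 + 20 = 22 ms (first packet sent until its ACK returns)
W * Ttrans = 8 * 2 = 16 ms of sending per cycle
W * Ttrans / (Ttrans + RTT) = 16 / 22 = 0.727273
U = min(1, 0.727273) = 0.727273
U% = 72.73%

72.73


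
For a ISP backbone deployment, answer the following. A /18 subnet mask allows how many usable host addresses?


Given: subnet mask /18
Host bits = 32 - 18 = 14
Total addresses = 2^14 = 16384
Usable hosts = 16384 - 2 (network + broadcast) = 16382

16382


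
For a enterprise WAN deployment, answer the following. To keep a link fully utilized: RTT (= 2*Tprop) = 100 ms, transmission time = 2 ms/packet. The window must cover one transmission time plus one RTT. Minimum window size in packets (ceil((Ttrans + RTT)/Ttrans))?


Given: Ttrans = 2 ms, RTT = 100 ms (= 2 * Tprop, Tprop = 50 ms)
Time until first ACK returns = Ttrans + RTT = 2 + 100 = 102 ms
Need W * Ttrans >= Ttrans + RTT  ->  W >= (Ttrans + RTT) / Ttrans
(Ttrans + RTT) / Ttrans = 102 / 2 = 51
W_min = ceil(51) = 51

51


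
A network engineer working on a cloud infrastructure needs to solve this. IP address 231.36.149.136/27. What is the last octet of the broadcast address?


Given: IP = 231.36.149.136, prefix = /27
Host bits = 32 - 27 = 5
Network last octet = 136 AND mask = 128
Host part size = 2^5 - 1 = 31
Broadcast last octet = 128 OR 31 = 159

159


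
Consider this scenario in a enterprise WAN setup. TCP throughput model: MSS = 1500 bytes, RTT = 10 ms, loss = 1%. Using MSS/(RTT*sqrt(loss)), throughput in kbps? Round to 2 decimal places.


Given: MSS = 1500 bytes, RTT = 10 ms, loss = 1%
RTT in seconds = 10 / 1000 = 0.01
Loss rate = 1% = 0.01
sqrt(loss) = sqrt(0.01) = 0.1
Throughput (bytes/s) = 1500 / (0.01 * 0.1) = 1500000.0000
Throughput (kbps) = 1500000.0000 * 8 / 1000 = 12000.000000 -> 12000.00 kbps (2 dp)

12000.00


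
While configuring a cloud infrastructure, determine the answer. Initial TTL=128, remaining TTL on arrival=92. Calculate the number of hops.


Given: initial TTL = 128, received TTL = 92
Hops = initial TTL - received TTL
Hops = 128 - 92 = 36

36


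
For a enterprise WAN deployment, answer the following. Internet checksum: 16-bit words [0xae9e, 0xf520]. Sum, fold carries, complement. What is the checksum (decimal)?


Given words: [0xae9e, 0xf520]
Step 1: Sum all words
Raw sum = 44702 + 62752 = 107454
Step 2: Fold carry: (41918 + 1) = 41919
One's complement = ~41919 & 0xFFFF = 23616

23616


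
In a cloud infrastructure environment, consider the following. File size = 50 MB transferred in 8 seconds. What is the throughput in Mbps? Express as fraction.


Given: file = 50 MB, time = 8 s
File in Mb = 50 * 8 = 400 Mb
Throughput = 400 / 8 Mbps
Throughput = 50 Mbps

50


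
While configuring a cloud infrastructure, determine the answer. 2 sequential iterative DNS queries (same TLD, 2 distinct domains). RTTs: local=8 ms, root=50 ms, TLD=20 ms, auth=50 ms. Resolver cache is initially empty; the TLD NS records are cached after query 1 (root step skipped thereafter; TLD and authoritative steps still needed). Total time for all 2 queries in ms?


Lookup 1 (cold cache): local + root + TLD + auth = 8 + 50 + 20 + 50 = 128 ms
Lookups 2..2 (TLD NS cached -> skip root; new domain -> still ask TLD and auth): local + TLD + auth = 8 + 20 + 50 = 78 ms each
Remaining 1 lookups: 1 * 78 = 78 ms
Total = 128 + 78 = 206 ms

206


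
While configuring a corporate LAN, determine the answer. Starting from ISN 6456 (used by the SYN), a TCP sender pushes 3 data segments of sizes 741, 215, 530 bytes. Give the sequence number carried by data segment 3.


The SYN occupies sequence number ISN = 6456, so the first data byte is ISN + 1 = 6457.
SEQ of data segment i = (ISN + 1) + sum of payload sizes of segments 1..i-1.
Segment 1: SEQ = 6457, payload = 741 bytes
Segment 2: SEQ = 7198, payload = 215 bytes
Segment 3: SEQ = 7413, payload = 530 bytes
SEQ of segment 3 = 6457 + 741 + 215 = 7413

7413


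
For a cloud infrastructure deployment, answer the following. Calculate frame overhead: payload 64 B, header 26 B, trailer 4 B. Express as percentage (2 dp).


Given: payload = 64 B, header = 26 B, trailer = 4 B
Overhead bytes = header + trailer = 26 + 4 = 30
Total frame = payload + overhead = 64 + 30 = 94
Overhead % = 30 / 94 * 100 = 31.9149% -> 31.91% (2 dp)

31.91


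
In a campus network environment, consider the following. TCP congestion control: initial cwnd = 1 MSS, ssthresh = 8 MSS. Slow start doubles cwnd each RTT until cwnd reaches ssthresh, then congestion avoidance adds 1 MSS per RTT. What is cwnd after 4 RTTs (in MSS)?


RTT 0: cwnd = 1 MSS (initial)
RTT 1: cwnd = 2 MSS (slow start, doubled)
RTT 2: cwnd = 4 MSS (slow start, doubled)
RTT 3: cwnd = 8 MSS (slow start, doubled)
RTT 4: cwnd = 9 MSS (congestion avoidance, +1)

9
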